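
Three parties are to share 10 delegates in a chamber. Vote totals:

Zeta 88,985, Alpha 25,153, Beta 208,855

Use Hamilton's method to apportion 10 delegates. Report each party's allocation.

Zeta: 3; Alpha: 1; Beta: 6

The standard divisor is 322993/10 ≈ 32299.3.
Standard quotas: Zeta 2.7550, Alpha 0.7787, Beta 6.4662.
Lower quotas: Zeta 2, Alpha 0, Beta 6 (sum 8, leaving 2 seats).
Remainders in descending order: Alpha 0.7787, Zeta 0.7550, Beta 0.4662.
Largest remainders: Alpha, Zeta receive the extra seats.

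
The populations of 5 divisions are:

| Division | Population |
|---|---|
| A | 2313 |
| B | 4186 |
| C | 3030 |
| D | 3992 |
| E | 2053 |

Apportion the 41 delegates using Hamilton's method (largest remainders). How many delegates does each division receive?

Standard divisor: 15574 ÷ 41 ≈ 379.854.
Standard quotas: A 6.089, B 11.020, C 7.977, D 10.509, E 5.405.
Lower quotas: A 6, B 11, C 7, D 10, E 5 (sum 39, leaving 2 seats).
Remainders in descending order: C 0.977, D 0.509, E 0.405, A 0.089, B 0.020.
The surplus seats go to C, D.

A: 6; B: 11; C: 8; D: 11; E: 5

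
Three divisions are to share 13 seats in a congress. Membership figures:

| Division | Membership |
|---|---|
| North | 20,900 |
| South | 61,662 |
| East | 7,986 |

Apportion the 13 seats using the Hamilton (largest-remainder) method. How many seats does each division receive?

North 3, South 9, East 1

Total 90548; standard divisor 90548/13 ≈ 6965.231.
Standard quotas: North 3.0006, South 8.8528, East 1.1466.
Lower quotas: North 3, South 8, East 1 (sum 12, leaving 1 seat).
Remainders in descending order: South 0.8528, East 0.1466, North 0.0006.
The surplus seat goes to South.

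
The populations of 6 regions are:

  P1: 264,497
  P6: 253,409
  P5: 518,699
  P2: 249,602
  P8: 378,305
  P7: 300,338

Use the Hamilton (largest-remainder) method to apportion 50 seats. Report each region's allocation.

Total 1964850; standard divisor 1964850/50 = 39297.
Standard quotas: P1 6.7307, P6 6.4486, P5 13.1995, P2 6.3517, P8 9.6268, P7 7.6428.
Lower quotas: P1 6, P6 6, P5 13, P2 6, P8 9, P7 7 (sum 47, leaving 3 seats).
Remainders in descending order: P1 0.7307, P7 0.6428, P8 0.6268, P6 0.4486, P2 0.3517, P5 0.1995.
The surplus seats go to P1, P7, P8.

P1 7, P6 6, P5 13, P2 6, P8 10, P7 8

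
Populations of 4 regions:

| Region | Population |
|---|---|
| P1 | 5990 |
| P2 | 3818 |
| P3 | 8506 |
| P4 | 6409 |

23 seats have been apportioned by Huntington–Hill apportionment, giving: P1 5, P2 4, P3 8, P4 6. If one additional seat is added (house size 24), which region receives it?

Priority for the next seat is population ÷ (√(s·(s+1))).
Priorities: P1 1093.619, P2 853.731, P3 1002.442, P4 988.930.
Highest priority: P1.

P1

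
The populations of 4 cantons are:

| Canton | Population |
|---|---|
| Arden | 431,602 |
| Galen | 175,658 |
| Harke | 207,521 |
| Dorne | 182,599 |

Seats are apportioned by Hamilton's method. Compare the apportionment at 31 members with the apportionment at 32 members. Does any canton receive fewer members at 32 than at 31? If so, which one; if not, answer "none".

Galen

At 31 seats: Arden 13, Galen 6, Harke 6, Dorne 6.
At 32 seats: Arden 14, Galen 5, Harke 7, Dorne 6.
Galen drops from 6 to 5.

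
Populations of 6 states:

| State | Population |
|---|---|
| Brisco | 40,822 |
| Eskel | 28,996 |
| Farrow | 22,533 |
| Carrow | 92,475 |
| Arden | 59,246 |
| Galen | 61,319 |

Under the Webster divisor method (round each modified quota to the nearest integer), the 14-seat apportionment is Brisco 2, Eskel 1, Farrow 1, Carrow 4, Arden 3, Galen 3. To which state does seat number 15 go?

Priority for the next seat is population ÷ (current seats + 0.5).
Priorities: Brisco 16328.800, Eskel 19330.667, Farrow 15022.000, Carrow 20550.000, Arden 16927.429, Galen 17519.714.
Highest priority: Carrow.

Carrow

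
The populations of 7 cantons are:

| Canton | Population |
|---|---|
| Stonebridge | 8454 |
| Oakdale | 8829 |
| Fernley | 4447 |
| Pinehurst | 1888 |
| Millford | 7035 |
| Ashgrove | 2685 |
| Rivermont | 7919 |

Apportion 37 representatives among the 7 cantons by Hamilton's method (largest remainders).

Stonebridge 8, Oakdale 8, Fernley 4, Pinehurst 2, Millford 6, Ashgrove 2, Rivermont 7

Total 41257; standard divisor 41257/37 ≈ 1115.054.
Standard quotas: Stonebridge 7.5817, Oakdale 7.9180, Fernley 3.9881, Pinehurst 1.6932, Millford 6.3091, Ashgrove 2.4080, Rivermont 7.1019.
Lower quotas: Stonebridge 7, Oakdale 7, Fernley 3, Pinehurst 1, Millford 6, Ashgrove 2, Rivermont 7 (sum 33, leaving 4 seats).
Remainders in descending order: Fernley 0.9881, Oakdale 0.9180, Pinehurst 0.6932, Stonebridge 0.5817, Ashgrove 0.4080, Millford 0.3091, Rivermont 0.1019.
The surplus seats go to Fernley, Oakdale, Pinehurst, Stonebridge.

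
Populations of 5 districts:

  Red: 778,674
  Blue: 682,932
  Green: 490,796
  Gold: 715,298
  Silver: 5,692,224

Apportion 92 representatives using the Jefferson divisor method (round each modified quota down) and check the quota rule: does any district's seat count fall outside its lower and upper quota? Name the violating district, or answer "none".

Standard quotas: Red 8.569, Blue 7.516, Green 5.401, Gold 7.872, Silver 62.642.
Jefferson allocation: Red 8, Blue 7, Green 5, Gold 8, Silver 64.
Silver has quota 62.642 (lower 62, upper 63) but receives 64 — outside the quota interval.

Silver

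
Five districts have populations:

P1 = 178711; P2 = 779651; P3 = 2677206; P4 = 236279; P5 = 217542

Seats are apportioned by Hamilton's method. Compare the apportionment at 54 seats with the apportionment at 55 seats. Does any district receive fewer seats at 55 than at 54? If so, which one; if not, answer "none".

At 54 seats: P1 3, P2 10, P3 35, P4 3, P5 3.
At 55 seats: P1 2, P2 11, P3 36, P4 3, P5 3.
P1 drops from 3 to 2.

P1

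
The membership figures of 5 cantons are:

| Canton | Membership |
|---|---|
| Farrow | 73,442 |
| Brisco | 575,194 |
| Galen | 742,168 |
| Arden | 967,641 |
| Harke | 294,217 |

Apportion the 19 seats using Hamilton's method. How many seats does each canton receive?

Standard divisor: 2652662 ÷ 19 ≈ 139613.789.
Standard quotas: Farrow 0.5260, Brisco 4.1199, Galen 5.3159, Arden 6.9308, Harke 2.1074.
Lower quotas: Farrow 0, Brisco 4, Galen 5, Arden 6, Harke 2 (sum 17, leaving 2 seats).
Remainders in descending order: Arden 0.9308, Farrow 0.5260, Galen 0.3159, Brisco 0.1199, Harke 0.1074.
Largest remainders: Arden, Farrow receive the extra seats.

Farrow 1; Brisco 4; Galen 5; Arden 7; Harke 2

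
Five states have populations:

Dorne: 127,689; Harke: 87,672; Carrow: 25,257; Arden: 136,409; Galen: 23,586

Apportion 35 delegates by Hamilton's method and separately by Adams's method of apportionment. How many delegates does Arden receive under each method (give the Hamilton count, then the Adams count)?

Hamilton: Dorne 11, Harke 8, Carrow 2, Arden 12, Galen 2.
Adams: Dorne 11, Harke 8, Carrow 3, Arden 11, Galen 2.
Arden gets 12 under Hamilton and 11 under Adams.

12 and 11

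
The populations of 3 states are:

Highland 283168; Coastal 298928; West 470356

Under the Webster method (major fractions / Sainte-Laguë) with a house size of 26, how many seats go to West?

12

Standard divisor 1052452/26 ≈ 40478.923; standard quotas: Highland 6.995, Coastal 7.385, West 11.620.
Rounding to the nearest integer gives Highland 7, Coastal 7, West 12 — total 26, matching the house size, so no adjustment is needed.
West receives 12.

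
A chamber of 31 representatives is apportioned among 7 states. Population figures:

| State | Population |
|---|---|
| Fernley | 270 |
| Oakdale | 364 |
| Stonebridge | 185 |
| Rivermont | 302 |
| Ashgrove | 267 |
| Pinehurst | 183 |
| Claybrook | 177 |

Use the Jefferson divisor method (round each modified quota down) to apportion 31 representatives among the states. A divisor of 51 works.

With modified divisor 51: modified quotas Fernley 5.294, Oakdale 7.137, Stonebridge 3.627, Rivermont 5.922, Ashgrove 5.235, Pinehurst 3.588, Claybrook 3.471.
Rounding down: Fernley 5, Oakdale 7, Stonebridge 3, Rivermont 5, Ashgrove 5, Pinehurst 3, Claybrook 3 (total 31).

Fernley 5; Oakdale 7; Stonebridge 3; Rivermont 5; Ashgrove 5; Pinehurst 3; Claybrook 3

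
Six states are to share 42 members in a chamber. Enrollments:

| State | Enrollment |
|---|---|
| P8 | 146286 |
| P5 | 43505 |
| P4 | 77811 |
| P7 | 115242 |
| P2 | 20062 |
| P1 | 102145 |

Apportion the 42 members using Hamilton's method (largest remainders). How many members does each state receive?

P8 12, P5 4, P4 6, P7 10, P2 2, P1 8

Total 505051; standard divisor 505051/42 ≈ 12025.024.
Standard quotas: P8 12.1651, P5 3.6179, P4 6.4708, P7 9.5835, P2 1.6684, P1 8.4944.
Lower quotas: P8 12, P5 3, P4 6, P7 9, P2 1, P1 8 (sum 39, leaving 3 seats).
Remainders in descending order: P2 0.6684, P5 0.6179, P7 0.5835, P1 0.4944, P4 0.4708, P8 0.1651.
Largest remainders: P2, P5, P7 receive the extra seats.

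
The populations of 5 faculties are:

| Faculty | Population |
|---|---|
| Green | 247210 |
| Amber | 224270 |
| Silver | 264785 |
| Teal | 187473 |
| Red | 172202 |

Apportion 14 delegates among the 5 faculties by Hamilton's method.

Green=3, Amber=3, Silver=3, Teal=3, Red=2

Standard divisor: 1095940 ÷ 14 ≈ 78281.429.
Standard quotas: Green 3.1580, Amber 2.8649, Silver 3.3825, Teal 2.3949, Red 2.1998.
Lower quotas: Green 3, Amber 2, Silver 3, Teal 2, Red 2 (sum 12, leaving 2 seats).
Remainders in descending order: Amber 0.8649, Teal 0.3949, Silver 0.3825, Red 0.1998, Green 0.1580.
The surplus seats go to Amber, Teal.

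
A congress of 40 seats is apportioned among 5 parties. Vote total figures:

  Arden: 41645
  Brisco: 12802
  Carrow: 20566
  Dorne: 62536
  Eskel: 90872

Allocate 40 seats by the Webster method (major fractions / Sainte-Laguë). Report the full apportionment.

Standard divisor 228421/40 ≈ 5710.525; standard quotas: Arden 7.293, Brisco 2.242, Carrow 3.601, Dorne 10.951, Eskel 15.913.
Rounding to the nearest integer gives Arden 7, Brisco 2, Carrow 4, Dorne 11, Eskel 16 — total 40, matching the house size, so no adjustment is needed.

Arden 7, Brisco 2, Carrow 4, Dorne 11, Eskel 16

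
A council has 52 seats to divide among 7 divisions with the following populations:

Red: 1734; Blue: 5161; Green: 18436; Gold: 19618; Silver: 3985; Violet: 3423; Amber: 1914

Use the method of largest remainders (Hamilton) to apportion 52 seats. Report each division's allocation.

Red 1, Blue 5, Green 18, Gold 19, Silver 4, Violet 3, Amber 2

Standard divisor: 54271 ÷ 52 ≈ 1043.673.
Standard quotas: Red 1.6614, Blue 4.9450, Green 17.6645, Gold 18.7971, Silver 3.8182, Violet 3.2798, Amber 1.8339.
Lower quotas: Red 1, Blue 4, Green 17, Gold 18, Silver 3, Violet 3, Amber 1 (sum 47, leaving 5 seats).
Remainders in descending order: Blue 0.9450, Amber 0.8339, Silver 0.8182, Gold 0.7971, Green 0.6645, Red 0.6614, Violet 0.2798.
Largest remainders: Blue, Amber, Silver, Gold, Green receive the extra seats.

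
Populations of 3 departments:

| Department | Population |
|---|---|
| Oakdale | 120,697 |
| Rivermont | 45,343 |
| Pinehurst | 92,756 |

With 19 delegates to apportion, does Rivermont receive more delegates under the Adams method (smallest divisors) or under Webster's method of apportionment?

Adams

Adams: Oakdale 8, Rivermont 4, Pinehurst 7.
Webster: Oakdale 9, Rivermont 3, Pinehurst 7.
Rivermont gets 4 under Adams and 3 under Webster.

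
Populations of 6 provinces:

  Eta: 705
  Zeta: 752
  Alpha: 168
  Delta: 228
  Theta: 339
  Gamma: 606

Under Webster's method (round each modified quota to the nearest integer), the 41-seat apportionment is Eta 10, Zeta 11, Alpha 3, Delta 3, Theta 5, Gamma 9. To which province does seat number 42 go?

Eta

Priority for the next seat is population ÷ (current seats + 0.5).
Priorities: Eta 67.143, Zeta 65.391, Alpha 48.000, Delta 65.143, Theta 61.636, Gamma 63.789.
Highest priority: Eta.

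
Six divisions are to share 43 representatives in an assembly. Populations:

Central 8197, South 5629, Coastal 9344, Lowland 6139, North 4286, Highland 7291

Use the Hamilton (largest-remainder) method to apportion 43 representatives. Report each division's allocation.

Total 40886; standard divisor 40886/43 ≈ 950.837.
Standard quotas: Central 8.6208, South 5.9200, Coastal 9.8271, Lowland 6.4564, North 4.5076, Highland 7.6680.
Lower quotas: Central 8, South 5, Coastal 9, Lowland 6, North 4, Highland 7 (sum 39, leaving 4 seats).
Remainders in descending order: South 0.9200, Coastal 0.8271, Highland 0.6680, Central 0.6208, North 0.5076, Lowland 0.4564.
The surplus seats go to South, Coastal, Highland, Central.

Central: 9; South: 6; Coastal: 10; Lowland: 6; North: 4; Highland: 8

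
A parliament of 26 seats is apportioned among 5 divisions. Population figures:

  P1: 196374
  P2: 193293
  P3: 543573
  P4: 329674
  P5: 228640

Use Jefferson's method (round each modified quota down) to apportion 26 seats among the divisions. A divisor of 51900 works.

P1=3, P2=3, P3=10, P4=6, P5=4

With modified divisor 51900: modified quotas P1 3.784, P2 3.724, P3 10.473, P4 6.352, P5 4.405.
Rounding down: P1 3, P2 3, P3 10, P4 6, P5 4 (total 26).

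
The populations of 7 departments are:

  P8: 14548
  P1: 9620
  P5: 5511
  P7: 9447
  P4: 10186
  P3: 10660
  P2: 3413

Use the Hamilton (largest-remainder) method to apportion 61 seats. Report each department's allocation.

P8 14, P1 9, P5 6, P7 9, P4 10, P3 10, P2 3

The standard divisor is 63385/61 ≈ 1039.098.
Standard quotas: P8 14.0006, P1 9.2580, P5 5.3036, P7 9.0915, P4 9.8027, P3 10.2589, P2 3.2846.
Lower quotas: P8 14, P1 9, P5 5, P7 9, P4 9, P3 10, P2 3 (sum 59, leaving 2 seats).
Remainders in descending order: P4 0.8027, P5 0.3036, P2 0.2846, P3 0.2589, P1 0.2580, P7 0.0915, P8 0.0006.
Largest remainders: P4, P5 receive the extra seats.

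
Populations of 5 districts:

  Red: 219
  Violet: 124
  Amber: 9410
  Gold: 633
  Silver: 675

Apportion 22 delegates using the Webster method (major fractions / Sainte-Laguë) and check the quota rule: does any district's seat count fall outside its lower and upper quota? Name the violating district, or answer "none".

Standard quotas: Red 0.436, Violet 0.247, Amber 18.716, Gold 1.259, Silver 1.343.
Webster allocation: Red 0, Violet 0, Amber 20, Gold 1, Silver 1.
Amber has quota 18.716 (lower 18, upper 19) but receives 20 — outside the quota interval.

Amber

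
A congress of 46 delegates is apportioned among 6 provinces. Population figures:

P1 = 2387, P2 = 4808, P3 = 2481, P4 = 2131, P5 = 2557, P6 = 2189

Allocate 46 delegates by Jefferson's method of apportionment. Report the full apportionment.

P1=6, P2=14, P3=7, P4=6, P5=7, P6=6

Standard divisor 16553/46 ≈ 359.848; standard quotas: P1 6.633, P2 13.361, P3 6.895, P4 5.922, P5 7.106, P6 6.083.
Rounding down gives 6, 13, 6, 5, 7, 6 = 43 seats, so the divisor must be adjusted.
With modified divisor 342: modified quotas P1 6.980, P2 14.058, P3 7.254, P4 6.231, P5 7.477, P6 6.401.
Rounding down: P1 6, P2 14, P3 7, P4 6, P5 7, P6 6 (total 46).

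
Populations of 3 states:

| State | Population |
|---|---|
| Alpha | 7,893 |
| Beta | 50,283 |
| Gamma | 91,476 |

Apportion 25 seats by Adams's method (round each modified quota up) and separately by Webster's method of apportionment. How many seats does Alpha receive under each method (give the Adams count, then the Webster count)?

Adams: Alpha 2, Beta 8, Gamma 15.
Webster: Alpha 1, Beta 9, Gamma 15.
Alpha gets 2 under Adams and 1 under Webster.

2 and 1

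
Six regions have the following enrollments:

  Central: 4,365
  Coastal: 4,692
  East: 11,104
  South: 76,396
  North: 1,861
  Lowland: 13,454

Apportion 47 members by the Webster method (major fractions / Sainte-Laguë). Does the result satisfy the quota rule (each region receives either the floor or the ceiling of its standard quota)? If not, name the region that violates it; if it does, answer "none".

Standard quotas: Central 1.834, Coastal 1.971, East 4.665, South 32.096, North 0.782, Lowland 5.652.
Webster allocation: Central 2, Coastal 2, East 5, South 31, North 1, Lowland 6.
South has quota 32.096 (lower 32, upper 33) but receives 31 — outside the quota interval.

South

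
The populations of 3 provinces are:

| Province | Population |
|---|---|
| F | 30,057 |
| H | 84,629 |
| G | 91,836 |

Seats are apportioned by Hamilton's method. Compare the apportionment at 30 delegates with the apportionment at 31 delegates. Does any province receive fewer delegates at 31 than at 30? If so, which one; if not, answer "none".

F

At 30 seats: F 5, H 12, G 13.
At 31 seats: F 4, H 13, G 14.
F drops from 5 to 4.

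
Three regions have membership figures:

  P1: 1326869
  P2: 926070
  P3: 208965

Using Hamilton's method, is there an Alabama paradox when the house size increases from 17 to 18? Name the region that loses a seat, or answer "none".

P3

At 17 seats: P1 9, P2 6, P3 2.
At 18 seats: P1 10, P2 7, P3 1.
P3 drops from 2 to 1.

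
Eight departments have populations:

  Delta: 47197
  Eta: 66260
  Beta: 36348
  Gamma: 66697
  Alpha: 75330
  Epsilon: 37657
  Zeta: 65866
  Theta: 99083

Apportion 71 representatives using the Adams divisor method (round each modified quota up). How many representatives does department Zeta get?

9

Standard divisor 494438/71 ≈ 6963.915; standard quotas: Delta 6.777, Eta 9.515, Beta 5.219, Gamma 9.578, Alpha 10.817, Epsilon 5.407, Zeta 9.458, Theta 14.228.
Rounding up gives 7, 10, 6, 10, 11, 6, 10, 15 = 75 seats, so the divisor must be adjusted.
With modified divisor 7390: modified quotas Delta 6.387, Eta 8.966, Beta 4.919, Gamma 9.025, Alpha 10.194, Epsilon 5.096, Zeta 8.913, Theta 13.408.
Rounding up: Delta 7, Eta 9, Beta 5, Gamma 10, Alpha 11, Epsilon 6, Zeta 9, Theta 14 (total 71).
Zeta receives 9.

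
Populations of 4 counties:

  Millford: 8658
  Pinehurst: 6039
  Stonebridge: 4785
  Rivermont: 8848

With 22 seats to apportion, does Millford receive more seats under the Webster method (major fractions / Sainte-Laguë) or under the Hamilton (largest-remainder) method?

Hamilton

Webster: Millford 6, Pinehurst 5, Stonebridge 4, Rivermont 7.
Hamilton: Millford 7, Pinehurst 4, Stonebridge 4, Rivermont 7.
Millford gets 6 under Webster and 7 under Hamilton.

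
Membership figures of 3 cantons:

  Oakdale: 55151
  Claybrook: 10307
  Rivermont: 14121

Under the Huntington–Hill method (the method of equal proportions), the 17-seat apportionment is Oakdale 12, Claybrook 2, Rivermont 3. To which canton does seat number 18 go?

Priority for the next seat is population ÷ (√(s·(s+1))).
Priorities: Oakdale 4415.614, Claybrook 4207.815, Rivermont 4076.382.
Highest priority: Oakdale.

Oakdale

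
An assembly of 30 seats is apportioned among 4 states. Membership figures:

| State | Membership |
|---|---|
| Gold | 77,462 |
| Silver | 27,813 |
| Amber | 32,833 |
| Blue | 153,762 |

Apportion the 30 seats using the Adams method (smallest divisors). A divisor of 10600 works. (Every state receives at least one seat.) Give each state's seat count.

Gold: 8; Silver: 3; Amber: 4; Blue: 15

With modified divisor 10600: modified quotas Gold 7.308, Silver 2.624, Amber 3.097, Blue 14.506.
Rounding up: Gold 8, Silver 3, Amber 4, Blue 15 (total 30).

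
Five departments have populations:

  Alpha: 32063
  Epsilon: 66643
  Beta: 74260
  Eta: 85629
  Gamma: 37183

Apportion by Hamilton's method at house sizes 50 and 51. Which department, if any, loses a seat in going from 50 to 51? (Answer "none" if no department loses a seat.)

At 50 seats: Alpha 5, Epsilon 11, Beta 13, Eta 15, Gamma 6.
At 51 seats: Alpha 6, Epsilon 11, Beta 13, Eta 15, Gamma 6.
No department's allocation decreased.

none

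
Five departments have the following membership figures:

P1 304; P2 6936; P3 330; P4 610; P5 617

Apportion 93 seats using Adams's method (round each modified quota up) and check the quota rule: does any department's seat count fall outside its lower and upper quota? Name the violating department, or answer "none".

Standard quotas: P1 3.214, P2 73.326, P3 3.489, P4 6.449, P5 6.523.
Adams allocation: P1 4, P2 71, P3 4, P4 7, P5 7.
P2 has quota 73.326 (lower 73, upper 74) but receives 71 — outside the quota interval.

P2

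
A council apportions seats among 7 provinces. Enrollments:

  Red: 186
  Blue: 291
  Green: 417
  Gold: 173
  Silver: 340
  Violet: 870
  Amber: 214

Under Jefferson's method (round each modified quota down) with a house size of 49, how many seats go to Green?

Standard divisor 2491/49 ≈ 50.837; standard quotas: Red 3.659, Blue 5.724, Green 8.203, Gold 3.403, Silver 6.688, Violet 17.114, Amber 4.210.
Rounding down gives 3, 5, 8, 3, 6, 17, 4 = 46 seats, so the divisor must be adjusted.
With modified divisor 47: modified quotas Red 3.957, Blue 6.191, Green 8.872, Gold 3.681, Silver 7.234, Violet 18.511, Amber 4.553.
Rounding down: Red 3, Blue 6, Green 8, Gold 3, Silver 7, Violet 18, Amber 4 (total 49).
Green receives 8.

8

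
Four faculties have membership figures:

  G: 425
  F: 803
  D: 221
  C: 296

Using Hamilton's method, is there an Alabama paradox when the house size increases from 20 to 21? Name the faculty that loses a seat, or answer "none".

At 20 seats: G 5, F 9, D 3, C 3.
At 21 seats: G 5, F 10, D 3, C 3.
No faculty's allocation decreased.

none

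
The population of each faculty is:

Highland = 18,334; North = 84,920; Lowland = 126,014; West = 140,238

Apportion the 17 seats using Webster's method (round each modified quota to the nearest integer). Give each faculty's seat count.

Highland 1; North 4; Lowland 6; West 6

Standard divisor 369506/17 ≈ 21735.647; standard quotas: Highland 0.843, North 3.907, Lowland 5.798, West 6.452.
Rounding to the nearest integer gives Highland 1, North 4, Lowland 6, West 6 — total 17, matching the house size, so no adjustment is needed.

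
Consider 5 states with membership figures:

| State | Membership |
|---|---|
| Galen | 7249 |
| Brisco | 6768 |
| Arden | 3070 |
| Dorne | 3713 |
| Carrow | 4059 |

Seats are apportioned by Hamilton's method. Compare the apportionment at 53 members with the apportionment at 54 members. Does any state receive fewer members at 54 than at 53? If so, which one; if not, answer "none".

Arden

At 53 seats: Galen 15, Brisco 14, Arden 7, Dorne 8, Carrow 9.
At 54 seats: Galen 16, Brisco 15, Arden 6, Dorne 8, Carrow 9.
Arden drops from 7 to 6.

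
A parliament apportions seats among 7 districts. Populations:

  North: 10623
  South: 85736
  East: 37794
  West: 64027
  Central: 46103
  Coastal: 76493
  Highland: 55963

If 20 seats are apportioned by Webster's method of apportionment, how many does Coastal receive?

4

Standard divisor 376739/20 ≈ 18836.95; standard quotas: North 0.564, South 4.551, East 2.006, West 3.399, Central 2.447, Coastal 4.061, Highland 2.971.
Rounding to the nearest integer gives North 1, South 5, East 2, West 3, Central 2, Coastal 4, Highland 3 — total 20, matching the house size, so no adjustment is needed.
Coastal receives 4.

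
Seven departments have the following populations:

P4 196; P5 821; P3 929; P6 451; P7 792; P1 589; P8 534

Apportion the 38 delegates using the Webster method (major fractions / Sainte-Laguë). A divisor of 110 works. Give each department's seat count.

P4: 2, P5: 7, P3: 8, P6: 4, P7: 7, P1: 5, P8: 5

With modified divisor 110: modified quotas P4 1.782, P5 7.464, P3 8.445, P6 4.100, P7 7.200, P1 5.355, P8 4.855.
Rounding to the nearest integer: P4 2, P5 7, P3 8, P6 4, P7 7, P1 5, P8 5 (total 38).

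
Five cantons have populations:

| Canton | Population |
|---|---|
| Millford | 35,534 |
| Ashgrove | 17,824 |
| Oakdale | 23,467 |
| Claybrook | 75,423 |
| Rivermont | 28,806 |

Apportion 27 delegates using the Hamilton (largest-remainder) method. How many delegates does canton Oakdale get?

4

Total 181054; standard divisor 181054/27 ≈ 6705.704.
Standard quotas: Millford 5.2991, Ashgrove 2.6580, Oakdale 3.4996, Claybrook 11.2476, Rivermont 4.2957.
Lower quotas: Millford 5, Ashgrove 2, Oakdale 3, Claybrook 11, Rivermont 4 (sum 25, leaving 2 seats).
Remainders in descending order: Ashgrove 0.6580, Oakdale 0.4996, Millford 0.2991, Rivermont 0.2957, Claybrook 0.2476.
The surplus seats go to Ashgrove, Oakdale.
Oakdale receives 4.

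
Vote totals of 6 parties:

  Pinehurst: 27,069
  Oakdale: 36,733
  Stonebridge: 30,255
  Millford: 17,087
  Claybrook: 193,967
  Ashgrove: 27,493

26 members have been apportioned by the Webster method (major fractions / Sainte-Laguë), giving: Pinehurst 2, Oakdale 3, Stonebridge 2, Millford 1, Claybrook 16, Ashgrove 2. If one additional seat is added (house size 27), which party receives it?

Stonebridge

Priority for the next seat is population ÷ (current seats + 0.5).
Priorities: Pinehurst 10827.600, Oakdale 10495.143, Stonebridge 12102.000, Millford 11391.333, Claybrook 11755.576, Ashgrove 10997.200.
Highest priority: Stonebridge.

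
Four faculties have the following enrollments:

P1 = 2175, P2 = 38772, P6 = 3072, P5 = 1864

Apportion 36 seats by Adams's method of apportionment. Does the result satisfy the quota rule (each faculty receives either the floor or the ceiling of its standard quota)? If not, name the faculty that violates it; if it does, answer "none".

Standard quotas: P1 1.707, P2 30.421, P6 2.410, P5 1.463.
Adams allocation: P1 2, P2 29, P6 3, P5 2.
P2 has quota 30.421 (lower 30, upper 31) but receives 29 — outside the quota interval.

P2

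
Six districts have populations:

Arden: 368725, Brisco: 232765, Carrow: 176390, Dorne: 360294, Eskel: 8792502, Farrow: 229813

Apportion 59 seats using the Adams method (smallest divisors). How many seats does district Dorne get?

Standard divisor 10160489/59 ≈ 172211.678; standard quotas: Arden 2.141, Brisco 1.352, Carrow 1.024, Dorne 2.092, Eskel 51.056, Farrow 1.334.
Rounding up gives 3, 2, 2, 3, 52, 2 = 64 seats, so the divisor must be adjusted.
With modified divisor 182268: modified quotas Arden 2.023, Brisco 1.277, Carrow 0.968, Dorne 1.977, Eskel 48.239, Farrow 1.261.
Rounding up: Arden 3, Brisco 2, Carrow 1, Dorne 2, Eskel 49, Farrow 2 (total 59).
Dorne receives 2.

2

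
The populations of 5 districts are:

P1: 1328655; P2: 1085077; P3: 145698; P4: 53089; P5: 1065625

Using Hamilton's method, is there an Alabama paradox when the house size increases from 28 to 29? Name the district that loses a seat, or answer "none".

P4

At 28 seats: P1 10, P2 8, P3 1, P4 1, P5 8.
At 29 seats: P1 11, P2 9, P3 1, P4 0, P5 8.
P4 drops from 1 to 0.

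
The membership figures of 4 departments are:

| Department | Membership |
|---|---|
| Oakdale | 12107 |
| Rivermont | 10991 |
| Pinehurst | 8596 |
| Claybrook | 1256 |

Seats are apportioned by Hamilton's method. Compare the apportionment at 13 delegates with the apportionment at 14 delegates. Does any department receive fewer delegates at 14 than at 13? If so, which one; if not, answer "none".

Claybrook

At 13 seats: Oakdale 5, Rivermont 4, Pinehurst 3, Claybrook 1.
At 14 seats: Oakdale 5, Rivermont 5, Pinehurst 4, Claybrook 0.
Claybrook drops from 1 to 0.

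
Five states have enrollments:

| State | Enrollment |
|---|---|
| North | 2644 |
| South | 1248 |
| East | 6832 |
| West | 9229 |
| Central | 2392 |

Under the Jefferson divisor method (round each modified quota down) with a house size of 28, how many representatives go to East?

Standard divisor 22345/28 ≈ 798.036; standard quotas: North 3.313, South 1.564, East 8.561, West 11.565, Central 2.997.
Rounding down gives 3, 1, 8, 11, 2 = 25 seats, so the divisor must be adjusted.
With modified divisor 730: modified quotas North 3.622, South 1.710, East 9.359, West 12.642, Central 3.277.
Rounding down: North 3, South 1, East 9, West 12, Central 3 (total 28).
East receives 9.

9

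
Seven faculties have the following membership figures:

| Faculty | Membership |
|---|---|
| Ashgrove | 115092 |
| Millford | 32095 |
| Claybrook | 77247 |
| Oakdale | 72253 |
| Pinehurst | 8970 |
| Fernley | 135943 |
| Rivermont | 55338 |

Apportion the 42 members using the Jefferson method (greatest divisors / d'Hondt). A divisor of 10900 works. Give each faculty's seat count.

Ashgrove 10; Millford 2; Claybrook 7; Oakdale 6; Pinehurst 0; Fernley 12; Rivermont 5

With modified divisor 10900: modified quotas Ashgrove 10.559, Millford 2.944, Claybrook 7.087, Oakdale 6.629, Pinehurst 0.823, Fernley 12.472, Rivermont 5.077.
Rounding down: Ashgrove 10, Millford 2, Claybrook 7, Oakdale 6, Pinehurst 0, Fernley 12, Rivermont 5 (total 42).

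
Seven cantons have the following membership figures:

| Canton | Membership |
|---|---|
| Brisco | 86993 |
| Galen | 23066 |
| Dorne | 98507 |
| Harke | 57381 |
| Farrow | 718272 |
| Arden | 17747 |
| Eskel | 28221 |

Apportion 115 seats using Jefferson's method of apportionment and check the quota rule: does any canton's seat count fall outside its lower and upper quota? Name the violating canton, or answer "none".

Farrow

Standard quotas: Brisco 9.711, Galen 2.575, Dorne 10.996, Harke 6.405, Farrow 80.181, Arden 1.981, Eskel 3.150.
Jefferson allocation: Brisco 9, Galen 2, Dorne 11, Harke 6, Farrow 82, Arden 2, Eskel 3.
Farrow has quota 80.181 (lower 80, upper 81) but receives 82 — outside the quota interval.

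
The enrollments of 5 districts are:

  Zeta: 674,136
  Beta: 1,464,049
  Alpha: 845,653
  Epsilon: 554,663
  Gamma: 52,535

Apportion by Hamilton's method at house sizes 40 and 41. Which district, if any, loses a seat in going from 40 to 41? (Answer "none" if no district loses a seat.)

At 40 seats: Zeta 8, Beta 16, Alpha 9, Epsilon 6, Gamma 1.
At 41 seats: Zeta 8, Beta 17, Alpha 10, Epsilon 6, Gamma 0.
Gamma drops from 1 to 0.

Gamma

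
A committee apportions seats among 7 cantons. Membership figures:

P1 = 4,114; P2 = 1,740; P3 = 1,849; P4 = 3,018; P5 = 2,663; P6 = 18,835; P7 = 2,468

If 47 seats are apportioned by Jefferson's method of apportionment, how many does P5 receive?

Standard divisor 34687/47 ≈ 738.021; standard quotas: P1 5.574, P2 2.358, P3 2.505, P4 4.089, P5 3.608, P6 25.521, P7 3.344.
Rounding down gives 5, 2, 2, 4, 3, 25, 3 = 44 seats, so the divisor must be adjusted.
With modified divisor 680: modified quotas P1 6.050, P2 2.559, P3 2.719, P4 4.438, P5 3.916, P6 27.699, P7 3.629.
Rounding down: P1 6, P2 2, P3 2, P4 4, P5 3, P6 27, P7 3 (total 47).
P5 receives 3.

3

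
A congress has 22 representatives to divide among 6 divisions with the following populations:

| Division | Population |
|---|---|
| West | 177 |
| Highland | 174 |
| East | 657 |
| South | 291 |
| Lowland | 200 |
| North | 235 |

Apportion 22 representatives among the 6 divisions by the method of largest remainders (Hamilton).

Total 1734; standard divisor 1734/22 ≈ 78.818.
Standard quotas: West 2.246, Highland 2.208, East 8.336, South 3.692, Lowland 2.537, North 2.982.
Lower quotas: West 2, Highland 2, East 8, South 3, Lowland 2, North 2 (sum 19, leaving 3 seats).
Remainders in descending order: North 0.982, South 0.692, Lowland 0.537, East 0.336, West 0.246, Highland 0.208.
Largest remainders: North, South, Lowland receive the extra seats.

West 2, Highland 2, East 8, South 4, Lowland 3, North 3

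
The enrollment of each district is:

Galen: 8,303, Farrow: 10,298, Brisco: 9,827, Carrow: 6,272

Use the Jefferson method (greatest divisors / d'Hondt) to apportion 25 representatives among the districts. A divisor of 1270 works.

Galen 6, Farrow 8, Brisco 7, Carrow 4

With modified divisor 1270: modified quotas Galen 6.538, Farrow 8.109, Brisco 7.738, Carrow 4.939.
Rounding down: Galen 6, Farrow 8, Brisco 7, Carrow 4 (total 25).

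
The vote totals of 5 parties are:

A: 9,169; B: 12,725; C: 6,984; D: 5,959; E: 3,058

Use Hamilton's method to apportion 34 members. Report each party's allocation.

The standard divisor is 37895/34 ≈ 1114.559.
Standard quotas: A 8.2266, B 11.4171, C 6.2662, D 5.3465, E 2.7437.
Lower quotas: A 8, B 11, C 6, D 5, E 2 (sum 32, leaving 2 seats).
Remainders in descending order: E 0.7437, B 0.4171, D 0.3465, C 0.2662, A 0.2266.
The surplus seats go to E, B.

A 8, B 12, C 6, D 5, E 3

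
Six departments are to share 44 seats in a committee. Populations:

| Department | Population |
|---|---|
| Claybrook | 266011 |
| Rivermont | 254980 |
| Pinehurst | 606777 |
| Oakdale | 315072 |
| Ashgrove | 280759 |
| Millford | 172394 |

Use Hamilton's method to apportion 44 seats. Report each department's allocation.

Claybrook 6; Rivermont 6; Pinehurst 14; Oakdale 7; Ashgrove 7; Millford 4

The standard divisor is 1895993/44 ≈ 43090.75.
Standard quotas: Claybrook 6.1733, Rivermont 5.9173, Pinehurst 14.0814, Oakdale 7.3118, Ashgrove 6.5155, Millford 4.0007.
Lower quotas: Claybrook 6, Rivermont 5, Pinehurst 14, Oakdale 7, Ashgrove 6, Millford 4 (sum 42, leaving 2 seats).
Remainders in descending order: Rivermont 0.9173, Ashgrove 0.5155, Oakdale 0.3118, Claybrook 0.1733, Pinehurst 0.0814, Millford 0.0007.
The surplus seats go to Rivermont, Ashgrove.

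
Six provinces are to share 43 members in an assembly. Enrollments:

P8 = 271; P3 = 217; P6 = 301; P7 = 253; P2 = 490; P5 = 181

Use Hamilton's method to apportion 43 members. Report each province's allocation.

P8: 7; P3: 5; P6: 8; P7: 6; P2: 12; P5: 5

Total 1713; standard divisor 1713/43 ≈ 39.837.
Standard quotas: P8 6.803, P3 5.447, P6 7.556, P7 6.351, P2 12.300, P5 4.543.
Lower quotas: P8 6, P3 5, P6 7, P7 6, P2 12, P5 4 (sum 40, leaving 3 seats).
Remainders in descending order: P8 0.803, P6 0.556, P5 0.543, P3 0.447, P7 0.351, P2 0.300.
Largest remainders: P8, P6, P5 receive the extra seats.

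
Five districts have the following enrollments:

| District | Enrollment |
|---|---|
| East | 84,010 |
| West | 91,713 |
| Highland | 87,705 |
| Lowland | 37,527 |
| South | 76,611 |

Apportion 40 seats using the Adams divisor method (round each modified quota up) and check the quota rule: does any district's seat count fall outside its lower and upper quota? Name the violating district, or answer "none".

none

Standard quotas: East 8.900, West 9.716, Highland 9.292, Lowland 3.976, South 8.116.
Adams allocation: East 9, West 10, Highland 9, Lowland 4, South 8.
Every allocation lies between the lower and upper quota.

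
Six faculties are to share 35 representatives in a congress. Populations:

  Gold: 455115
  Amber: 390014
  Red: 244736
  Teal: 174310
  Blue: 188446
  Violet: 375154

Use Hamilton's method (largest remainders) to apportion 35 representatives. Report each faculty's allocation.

Gold 9; Amber 7; Red 5; Teal 3; Blue 4; Violet 7

Standard divisor: 1827775 ÷ 35 ≈ 52222.143.
Standard quotas: Gold 8.7150, Amber 7.4684, Red 4.6864, Teal 3.3379, Blue 3.6085, Violet 7.1838.
Lower quotas: Gold 8, Amber 7, Red 4, Teal 3, Blue 3, Violet 7 (sum 32, leaving 3 seats).
Remainders in descending order: Gold 0.7150, Red 0.6864, Blue 0.6085, Amber 0.4684, Teal 0.3379, Violet 0.1838.
Largest remainders: Gold, Red, Blue receive the extra seats.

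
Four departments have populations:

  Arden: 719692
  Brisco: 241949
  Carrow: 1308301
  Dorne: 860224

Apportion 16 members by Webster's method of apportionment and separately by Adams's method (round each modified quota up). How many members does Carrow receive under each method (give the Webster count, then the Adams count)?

Webster: Arden 4, Brisco 1, Carrow 7, Dorne 4.
Adams: Arden 4, Brisco 2, Carrow 6, Dorne 4.
Carrow gets 7 under Webster and 6 under Adams.

7 and 6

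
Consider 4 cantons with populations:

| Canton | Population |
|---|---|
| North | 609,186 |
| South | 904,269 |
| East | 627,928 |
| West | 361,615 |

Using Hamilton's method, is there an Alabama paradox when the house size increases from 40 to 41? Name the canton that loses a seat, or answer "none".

At 40 seats: North 10, South 14, East 10, West 6.
At 41 seats: North 10, South 15, East 10, West 6.
No canton's allocation decreased.

none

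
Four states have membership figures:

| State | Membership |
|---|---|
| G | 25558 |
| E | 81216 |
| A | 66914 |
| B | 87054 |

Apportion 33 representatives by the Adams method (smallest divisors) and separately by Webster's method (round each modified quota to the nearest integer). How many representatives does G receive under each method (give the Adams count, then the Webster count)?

Adams: G 4, E 10, A 8, B 11.
Webster: G 3, E 10, A 9, B 11.
G gets 4 under Adams and 3 under Webster.

4 and 3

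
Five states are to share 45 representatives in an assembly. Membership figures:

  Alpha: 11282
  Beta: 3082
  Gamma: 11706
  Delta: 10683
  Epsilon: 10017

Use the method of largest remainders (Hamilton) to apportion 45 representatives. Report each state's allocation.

The standard divisor is 46770/45 ≈ 1039.333.
Standard quotas: Alpha 10.8550, Beta 2.9654, Gamma 11.2630, Delta 10.2787, Epsilon 9.6379.
Lower quotas: Alpha 10, Beta 2, Gamma 11, Delta 10, Epsilon 9 (sum 42, leaving 3 seats).
Remainders in descending order: Beta 0.9654, Alpha 0.8550, Epsilon 0.6379, Delta 0.2787, Gamma 0.2630.
The surplus seats go to Beta, Alpha, Epsilon.

Alpha: 11; Beta: 3; Gamma: 11; Delta: 10; Epsilon: 10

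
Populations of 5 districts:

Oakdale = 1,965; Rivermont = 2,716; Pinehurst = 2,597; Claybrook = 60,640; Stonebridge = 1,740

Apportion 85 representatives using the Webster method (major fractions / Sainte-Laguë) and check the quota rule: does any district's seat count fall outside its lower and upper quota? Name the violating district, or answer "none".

Claybrook

Standard quotas: Oakdale 2.398, Rivermont 3.314, Pinehurst 3.169, Claybrook 73.996, Stonebridge 2.123.
Webster allocation: Oakdale 2, Rivermont 3, Pinehurst 3, Claybrook 75, Stonebridge 2.
Claybrook has quota 73.996 (lower 73, upper 74) but receives 75 — outside the quota interval.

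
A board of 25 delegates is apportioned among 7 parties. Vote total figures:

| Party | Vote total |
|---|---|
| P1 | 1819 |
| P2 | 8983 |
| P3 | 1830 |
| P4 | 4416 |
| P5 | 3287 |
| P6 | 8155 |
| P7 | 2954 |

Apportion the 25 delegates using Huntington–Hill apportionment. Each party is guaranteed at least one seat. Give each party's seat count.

With divisor 1281: modified quotas P1 1.420, P2 7.012, P3 1.429, P4 3.447, P5 2.566, P6 6.366, P7 2.306.
Geometric-mean thresholds: P1 √(1·2)=1.414, P2 √(7·8)=7.483, P3 √(1·2)=1.414, P4 √(3·4)=3.464, P5 √(2·3)=2.449, P6 √(6·7)=6.481, P7 √(2·3)=2.449.
Each quota rounded against its threshold gives P1 2, P2 7, P3 2, P4 3, P5 3, P6 6, P7 2 (total 25).

P1 2; P2 7; P3 2; P4 3; P5 3; P6 6; P7 2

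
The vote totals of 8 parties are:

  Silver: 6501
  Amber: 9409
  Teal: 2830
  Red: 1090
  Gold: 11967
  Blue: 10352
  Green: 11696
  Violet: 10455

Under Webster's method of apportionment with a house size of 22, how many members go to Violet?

Standard divisor 64300/22 ≈ 2922.727; standard quotas: Silver 2.224, Amber 3.219, Teal 0.968, Red 0.373, Gold 4.094, Blue 3.542, Green 4.002, Violet 3.577.
Rounding to the nearest integer gives Silver 2, Amber 3, Teal 1, Red 0, Gold 4, Blue 4, Green 4, Violet 4 — total 22, matching the house size, so no adjustment is needed.
Violet receives 4.

4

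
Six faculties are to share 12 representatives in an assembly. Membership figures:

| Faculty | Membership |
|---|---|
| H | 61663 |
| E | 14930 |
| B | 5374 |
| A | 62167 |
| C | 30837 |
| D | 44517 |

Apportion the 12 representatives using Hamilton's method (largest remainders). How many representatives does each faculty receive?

H 3, E 1, B 0, A 3, C 2, D 3

The standard divisor is 219488/12 ≈ 18290.667.
Standard quotas: H 3.3713, E 0.8163, B 0.2938, A 3.3988, C 1.6859, D 2.4339.
Lower quotas: H 3, E 0, B 0, A 3, C 1, D 2 (sum 9, leaving 3 seats).
Remainders in descending order: E 0.8163, C 0.6859, D 0.4339, A 0.3988, H 0.3713, B 0.2938.
The surplus seats go to E, C, D.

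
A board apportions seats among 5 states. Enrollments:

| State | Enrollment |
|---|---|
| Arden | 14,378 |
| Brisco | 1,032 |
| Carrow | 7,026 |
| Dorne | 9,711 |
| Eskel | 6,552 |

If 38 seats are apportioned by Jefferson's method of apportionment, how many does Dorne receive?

Standard divisor 38699/38 ≈ 1018.395; standard quotas: Arden 14.118, Brisco 1.013, Carrow 6.899, Dorne 9.536, Eskel 6.434.
Rounding down gives 14, 1, 6, 9, 6 = 36 seats, so the divisor must be adjusted.
With modified divisor 960: modified quotas Arden 14.977, Brisco 1.075, Carrow 7.319, Dorne 10.116, Eskel 6.825.
Rounding down: Arden 14, Brisco 1, Carrow 7, Dorne 10, Eskel 6 (total 38).
Dorne receives 10.

10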